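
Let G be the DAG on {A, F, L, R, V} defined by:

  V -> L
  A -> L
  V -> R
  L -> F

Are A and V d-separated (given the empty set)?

There is one path between A and V:
Path 1: A → L ← V
  L is a collider here and neither L nor any of its descendants is conditioned on, so the collider stays closed — the path is blocked at L.
All paths are blocked; A ⊥ V | ∅ holds.

Yes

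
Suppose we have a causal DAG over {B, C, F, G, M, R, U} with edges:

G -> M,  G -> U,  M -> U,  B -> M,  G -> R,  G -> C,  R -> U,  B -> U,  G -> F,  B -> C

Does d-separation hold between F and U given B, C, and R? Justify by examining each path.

6 paths connect F and U; each must be blocked for d-separation to hold:
  1. F ← G → C ← B → U — G:fork[open]; C:collider[open]; B:fork[blocks] ⇒ blocked
  2. F ← G → C ← B → M → U — G:fork[open]; C:collider[open]; B:fork[blocks]; M:chain[open] ⇒ blocked
  3. F ← G → U — G:fork[open] ⇒ active
  4. F ← G → M → U — G:fork[open]; M:chain[open] ⇒ active
  5. F ← G → M ← B → U — G:fork[open]; M:collider[blocks]; B:fork[blocks] ⇒ blocked
  6. F ← G → R → U — G:fork[open]; R:chain[blocks] ⇒ blocked
Because an active path exists, F and U are not d-separated.

No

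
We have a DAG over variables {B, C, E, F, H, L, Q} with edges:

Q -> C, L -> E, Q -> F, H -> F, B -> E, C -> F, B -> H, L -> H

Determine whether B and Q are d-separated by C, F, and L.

We examine all 4 paths between B and Q:
  1. B → E ← L → H → F ← Q — E:collider[blocks]; L:fork[blocks]; H:chain[open]; F:collider[open] ⇒ blocked
  2. B → E ← L → H → F ← C ← Q — E:collider[blocks]; L:fork[blocks]; H:chain[open]; F:collider[open]; C:chain[blocks] ⇒ blocked
  3. B → H → F ← Q — H:chain[open]; F:collider[open] ⇒ active
  4. B → H → F ← C ← Q — H:chain[open]; F:collider[open]; C:chain[blocks] ⇒ blocked
At least one path is unblocked, so d-separation fails.

No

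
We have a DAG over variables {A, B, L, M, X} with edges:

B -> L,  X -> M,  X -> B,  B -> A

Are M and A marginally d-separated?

No

Only one path connects M and A:
Path 1: M ← X → B → A
  X is a fork and X is not conditioned on; B is a chain and B is not conditioned on — no node blocks this path, so it is active.
At least one path is unblocked, so d-separation fails.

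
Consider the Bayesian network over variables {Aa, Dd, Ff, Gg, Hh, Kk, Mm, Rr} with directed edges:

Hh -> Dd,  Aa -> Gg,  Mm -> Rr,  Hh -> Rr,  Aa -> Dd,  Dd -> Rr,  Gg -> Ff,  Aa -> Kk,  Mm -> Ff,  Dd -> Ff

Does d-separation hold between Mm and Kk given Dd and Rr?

There are 6 undirected paths between Mm and Kk; checking each against the conditioning set {Dd, Rr}:
Path 1: Mm → Ff ← Gg ← Aa → Kk
  Ff is a collider here and neither Ff nor any of its descendants is conditioned on, so the collider stays closed — the path is blocked at Ff.
Path 2: Mm → Ff ← Dd ← Aa → Kk
  Ff is a collider here and neither Ff nor any of its descendants is conditioned on, so the collider stays closed — the path is blocked at Ff.
Path 3: Mm → Rr ← Hh → Dd → Ff ← Gg ← Aa → Kk
  Dd is a chain here and Dd is conditioned on, so the path is blocked at Dd.
Path 4: Mm → Rr ← Hh → Dd ← Aa → Kk
  Rr is a collider and Rr is conditioned on, which opens it; Hh is a fork and Hh is not conditioned on; Dd is a collider and Dd is conditioned on, which opens it; Aa is a fork and Aa is not conditioned on — no node blocks this path, so it is active.
Path 5: Mm → Rr ← Dd → Ff ← Gg ← Aa → Kk
  Dd is a fork here and Dd is conditioned on, so the path is blocked at Dd.
Path 6: Mm → Rr ← Dd ← Aa → Kk
  Dd is a chain here and Dd is conditioned on, so the path is blocked at Dd.
Because an active path exists, Mm and Kk are not d-separated.

No — Mm and Kk are not d-separated given {Dd, Rr}.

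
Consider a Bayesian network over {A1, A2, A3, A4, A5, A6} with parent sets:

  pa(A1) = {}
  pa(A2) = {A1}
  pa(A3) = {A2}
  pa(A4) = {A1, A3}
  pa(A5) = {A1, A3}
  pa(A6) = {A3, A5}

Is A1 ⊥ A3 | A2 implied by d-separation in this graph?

We examine all 4 paths between A1 and A3:
Path 1: A1 → A5 ← A3
  A5 is a collider here and neither A5 nor any of its descendants is conditioned on, so the collider stays closed — the path is blocked at A5.
Path 2: A1 → A5 → A6 ← A3
  A6 is a collider here and neither A6 nor any of its descendants is conditioned on, so the collider stays closed — the path is blocked at A6.
Path 3: A1 → A2 → A3
  A2 is a chain here and A2 is conditioned on, so the path is blocked at A2.
Path 4: A1 → A4 ← A3
  A4 is a collider here and neither A4 nor any of its descendants is conditioned on, so the collider stays closed — the path is blocked at A4.
All paths are blocked; A1 ⊥ A3 | {A2} holds.

Yes — A1 and A3 are d-separated given {A2}.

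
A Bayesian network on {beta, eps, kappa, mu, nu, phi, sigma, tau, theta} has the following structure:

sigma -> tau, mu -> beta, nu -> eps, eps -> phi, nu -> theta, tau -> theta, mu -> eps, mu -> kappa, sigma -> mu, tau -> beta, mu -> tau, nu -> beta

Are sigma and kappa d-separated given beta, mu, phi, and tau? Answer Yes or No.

Yes

There are 6 undirected paths between sigma and kappa; checking each against the conditioning set {beta, mu, phi, tau}:
Path 1: sigma → mu → kappa
  mu is a chain here and mu is conditioned on, so the path is blocked at mu.
Path 2: sigma → tau ← mu → kappa
  mu is a fork here and mu is conditioned on, so the path is blocked at mu.
Path 3: sigma → tau → beta ← mu → kappa
  tau is a chain here and tau is conditioned on, so the path is blocked at tau.
Path 4: sigma → tau → beta ← nu → eps ← mu → kappa
  tau is a chain here and tau is conditioned on, so the path is blocked at tau.
Path 5: sigma → tau → theta ← nu → eps ← mu → kappa
  tau is a chain here and tau is conditioned on, so the path is blocked at tau.
Path 6: sigma → tau → theta ← nu → beta ← mu → kappa
  tau is a chain here and tau is conditioned on, so the path is blocked at tau.
Since every path is blocked, d-separation holds.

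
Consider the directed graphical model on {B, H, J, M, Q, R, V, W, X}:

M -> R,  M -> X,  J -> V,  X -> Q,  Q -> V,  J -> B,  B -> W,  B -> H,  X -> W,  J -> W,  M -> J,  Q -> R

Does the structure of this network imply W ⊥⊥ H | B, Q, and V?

Yes

We examine all 6 paths between W and H:
Path 1: W ← B → H
  B is a fork here and B is conditioned on, so the path is blocked at B.
Path 2: W ← X → Q → R ← M → J → B → H
  Q is a chain here and Q is conditioned on, so the path is blocked at Q.
Path 3: W ← X → Q → V ← J → B → H
  Q is a chain here and Q is conditioned on, so the path is blocked at Q.
Path 4: W ← X ← M → R ← Q → V ← J → B → H
  R is a collider here and neither R nor any of its descendants is conditioned on, so the collider stays closed — the path is blocked at R.
Path 5: W ← X ← M → J → B → H
  B is a chain here and B is conditioned on, so the path is blocked at B.
Path 6: W ← J → B → H
  B is a chain here and B is conditioned on, so the path is blocked at B.
Since every path is blocked, d-separation holds.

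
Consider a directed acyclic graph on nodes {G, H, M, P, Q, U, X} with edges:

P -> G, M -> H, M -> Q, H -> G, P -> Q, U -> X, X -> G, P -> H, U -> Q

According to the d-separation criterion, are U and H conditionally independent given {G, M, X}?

Yes

There are 6 undirected paths between U and H; checking each against the conditioning set {G, M, X}:
Path 1: U → X → G ← H
  X is a chain here and X is conditioned on, so the path is blocked at X.
Path 2: U → X → G ← P → H
  X is a chain here and X is conditioned on, so the path is blocked at X.
Path 3: U → X → G ← P → Q ← M → H
  X is a chain here and X is conditioned on, so the path is blocked at X.
Path 4: U → Q ← M → H
  Q is a collider here and neither Q nor any of its descendants is conditioned on, so the collider stays closed — the path is blocked at Q.
Path 5: U → Q ← P → H
  Q is a collider here and neither Q nor any of its descendants is conditioned on, so the collider stays closed — the path is blocked at Q.
Path 6: U → Q ← P → G ← H
  Q is a collider here and neither Q nor any of its descendants is conditioned on, so the collider stays closed — the path is blocked at Q.
Since every path is blocked, d-separation holds.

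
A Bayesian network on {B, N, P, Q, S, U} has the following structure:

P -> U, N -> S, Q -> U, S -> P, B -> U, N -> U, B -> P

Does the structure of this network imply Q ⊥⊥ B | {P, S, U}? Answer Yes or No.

No

We examine all 3 paths between Q and B:
Path 1: Q → U ← P ← B
  P is a chain here and P is conditioned on, so the path is blocked at P.
Path 2: Q → U ← B
  U is a collider and U is conditioned on, which opens it — no node blocks this path, so it is active.
Path 3: Q → U ← N → S → P ← B
  S is a chain here and S is conditioned on, so the path is blocked at S.
Since the path Q → U ← B is active, Q and B are not d-separated given {P, S, U}.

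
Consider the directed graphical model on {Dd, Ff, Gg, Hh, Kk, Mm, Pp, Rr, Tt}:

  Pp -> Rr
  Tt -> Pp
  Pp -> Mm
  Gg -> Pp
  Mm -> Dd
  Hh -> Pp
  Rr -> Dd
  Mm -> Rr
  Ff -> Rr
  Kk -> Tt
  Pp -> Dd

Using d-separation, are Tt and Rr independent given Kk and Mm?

Enumerating the 5 paths from Tt to Rr and testing each for blocking by {Kk, Mm}:
  1. Tt → Pp → Mm → Dd ← Rr — Pp:chain[open]; Mm:chain[blocks]; Dd:collider[blocks] ⇒ blocked
  2. Tt → Pp → Mm → Rr — Pp:chain[open]; Mm:chain[blocks] ⇒ blocked
  3. Tt → Pp → Dd ← Mm → Rr — Pp:chain[open]; Dd:collider[blocks]; Mm:fork[blocks] ⇒ blocked
  4. Tt → Pp → Dd ← Rr — Pp:chain[open]; Dd:collider[blocks] ⇒ blocked
  5. Tt → Pp → Rr — Pp:chain[open] ⇒ active
Because an active path exists, Tt and Rr are not d-separated.

No — Tt and Rr are not d-separated given {Kk, Mm}.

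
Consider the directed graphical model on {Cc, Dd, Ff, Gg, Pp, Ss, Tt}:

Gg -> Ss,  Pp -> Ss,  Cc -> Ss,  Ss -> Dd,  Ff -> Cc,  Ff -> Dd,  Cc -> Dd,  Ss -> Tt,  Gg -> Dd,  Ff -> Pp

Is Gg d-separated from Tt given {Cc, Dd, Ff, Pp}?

No

Enumerating the 6 paths from Gg to Tt and testing each for blocking by {Cc, Dd, Ff, Pp}:
Path 1: Gg → Ss → Tt
  Ss is a chain and Ss is not conditioned on — no node blocks this path, so it is active.
Path 2: Gg → Dd ← Ss → Tt
  Dd is a collider and Dd is conditioned on, which opens it; Ss is a fork and Ss is not conditioned on — no node blocks this path, so it is active.
Path 3: Gg → Dd ← Cc → Ss → Tt
  Cc is a fork here and Cc is conditioned on, so the path is blocked at Cc.
Path 4: Gg → Dd ← Cc ← Ff → Pp → Ss → Tt
  Cc is a chain here and Cc is conditioned on, so the path is blocked at Cc.
Path 5: Gg → Dd ← Ff → Pp → Ss → Tt
  Ff is a fork here and Ff is conditioned on, so the path is blocked at Ff.
Path 6: Gg → Dd ← Ff → Cc → Ss → Tt
  Ff is a fork here and Ff is conditioned on, so the path is blocked at Ff.
At least one path is unblocked, so d-separation fails.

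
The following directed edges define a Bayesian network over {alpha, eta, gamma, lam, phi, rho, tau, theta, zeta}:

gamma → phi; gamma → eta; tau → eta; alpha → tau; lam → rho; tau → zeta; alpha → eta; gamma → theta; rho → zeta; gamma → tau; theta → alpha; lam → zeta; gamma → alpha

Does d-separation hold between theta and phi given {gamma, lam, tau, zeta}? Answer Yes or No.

6 paths connect theta and phi; each must be blocked for d-separation to hold:
Path 1: theta ← gamma → phi
  gamma is a fork here and gamma is conditioned on, so the path is blocked at gamma.
Path 2: theta → alpha ← gamma → phi
  gamma is a fork here and gamma is conditioned on, so the path is blocked at gamma.
Path 3: theta → alpha → eta ← gamma → phi
  eta is a collider here and neither eta nor any of its descendants is conditioned on, so the collider stays closed — the path is blocked at eta.
Path 4: theta → alpha → eta ← tau ← gamma → phi
  eta is a collider here and neither eta nor any of its descendants is conditioned on, so the collider stays closed — the path is blocked at eta.
Path 5: theta → alpha → tau ← gamma → phi
  gamma is a fork here and gamma is conditioned on, so the path is blocked at gamma.
Path 6: theta → alpha → tau → eta ← gamma → phi
  tau is a chain here and tau is conditioned on, so the path is blocked at tau.
Since every path is blocked, d-separation holds.

Yes — theta and phi are d-separated given {gamma, lam, tau, zeta}.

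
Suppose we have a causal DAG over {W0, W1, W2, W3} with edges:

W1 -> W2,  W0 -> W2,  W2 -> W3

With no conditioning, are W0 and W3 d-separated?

No

The only undirected path from W0 to W3 is:
  1. W0 → W2 → W3 — W2:chain[open] ⇒ active
At least one path is unblocked, so d-separation fails.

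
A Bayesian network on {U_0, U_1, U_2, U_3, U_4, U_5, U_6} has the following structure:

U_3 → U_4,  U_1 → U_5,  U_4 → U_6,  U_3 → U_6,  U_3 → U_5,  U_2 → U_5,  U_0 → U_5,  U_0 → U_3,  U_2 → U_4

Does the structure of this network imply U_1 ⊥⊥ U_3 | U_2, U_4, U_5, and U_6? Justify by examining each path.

No

There are 4 undirected paths between U_1 and U_3; checking each against the conditioning set {U_2, U_4, U_5, U_6}:
  1. U_1 → U_5 ← U_3 — U_5:collider[open] ⇒ active
  2. U_1 → U_5 ← U_0 → U_3 — U_5:collider[open]; U_0:fork[open] ⇒ active
  3. U_1 → U_5 ← U_2 → U_4 → U_6 ← U_3 — U_5:collider[open]; U_2:fork[blocks]; U_4:chain[blocks]; U_6:collider[open] ⇒ blocked
  4. U_1 → U_5 ← U_2 → U_4 ← U_3 — U_5:collider[open]; U_2:fork[blocks]; U_4:collider[open] ⇒ blocked
At least one path is unblocked, so d-separation fails.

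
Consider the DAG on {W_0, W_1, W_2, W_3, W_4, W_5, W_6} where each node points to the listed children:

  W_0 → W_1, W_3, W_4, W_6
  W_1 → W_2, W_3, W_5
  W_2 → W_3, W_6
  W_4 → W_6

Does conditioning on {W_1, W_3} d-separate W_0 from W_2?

6 paths connect W_0 and W_2; each must be blocked for d-separation to hold:
  1. W_0 → W_6 ← W_2 — W_6:collider[blocks] ⇒ blocked
  2. W_0 → W_3 ← W_2 — W_3:collider[open] ⇒ active
  3. W_0 → W_3 ← W_1 → W_2 — W_3:collider[open]; W_1:fork[blocks] ⇒ blocked
  4. W_0 → W_1 → W_3 ← W_2 — W_1:chain[blocks]; W_3:collider[open] ⇒ blocked
  5. W_0 → W_1 → W_2 — W_1:chain[blocks] ⇒ blocked
  6. W_0 → W_4 → W_6 ← W_2 — W_4:chain[open]; W_6:collider[blocks] ⇒ blocked
Since the path W_0 → W_3 ← W_2 is active, W_0 and W_2 are not d-separated given {W_1, W_3}.

No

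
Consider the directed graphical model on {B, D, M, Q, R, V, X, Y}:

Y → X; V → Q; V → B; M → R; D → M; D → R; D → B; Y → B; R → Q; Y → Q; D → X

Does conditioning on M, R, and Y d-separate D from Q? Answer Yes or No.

Yes

Enumerating the 6 paths from D to Q and testing each for blocking by {M, R, Y}:
  1. D → B ← Y → Q — B:collider[blocks]; Y:fork[blocks] ⇒ blocked
  2. D → B ← V → Q — B:collider[blocks]; V:fork[open] ⇒ blocked
  3. D → X ← Y → B ← V → Q — X:collider[blocks]; Y:fork[blocks]; B:collider[blocks]; V:fork[open] ⇒ blocked
  4. D → X ← Y → Q — X:collider[blocks]; Y:fork[blocks] ⇒ blocked
  5. D → M → R → Q — M:chain[blocks]; R:chain[blocks] ⇒ blocked
  6. D → R → Q — R:chain[blocks] ⇒ blocked
All paths are blocked; D ⊥ Q | {M, R, Y} holds.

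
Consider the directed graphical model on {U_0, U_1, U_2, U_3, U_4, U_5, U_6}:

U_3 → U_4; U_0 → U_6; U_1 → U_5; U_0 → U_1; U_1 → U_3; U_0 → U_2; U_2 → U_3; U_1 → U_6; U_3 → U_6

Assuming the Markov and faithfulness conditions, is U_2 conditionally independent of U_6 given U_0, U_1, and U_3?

Yes

There are 6 undirected paths between U_2 and U_6; checking each against the conditioning set {U_0, U_1, U_3}:
Path 1: U_2 ← U_0 → U_6
  U_0 is a fork here and U_0 is conditioned on, so the path is blocked at U_0.
Path 2: U_2 ← U_0 → U_1 → U_6
  U_0 is a fork here and U_0 is conditioned on, so the path is blocked at U_0.
Path 3: U_2 ← U_0 → U_1 → U_3 → U_6
  U_0 is a fork here and U_0 is conditioned on, so the path is blocked at U_0.
Path 4: U_2 → U_3 → U_6
  U_3 is a chain here and U_3 is conditioned on, so the path is blocked at U_3.
Path 5: U_2 → U_3 ← U_1 → U_6
  U_1 is a fork here and U_1 is conditioned on, so the path is blocked at U_1.
Path 6: U_2 → U_3 ← U_1 ← U_0 → U_6
  U_1 is a chain here and U_1 is conditioned on, so the path is blocked at U_1.
Since every path is blocked, d-separation holds.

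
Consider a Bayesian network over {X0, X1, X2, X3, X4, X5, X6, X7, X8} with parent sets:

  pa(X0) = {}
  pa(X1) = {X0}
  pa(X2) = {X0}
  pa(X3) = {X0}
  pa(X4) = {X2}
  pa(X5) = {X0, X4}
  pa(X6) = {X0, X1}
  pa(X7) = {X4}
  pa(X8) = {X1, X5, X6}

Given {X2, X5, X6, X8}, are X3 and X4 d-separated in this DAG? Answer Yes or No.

We examine all 6 paths between X3 and X4:
Path 1: X3 ← X0 → X2 → X4
  X2 is a chain here and X2 is conditioned on, so the path is blocked at X2.
Path 2: X3 ← X0 → X1 → X6 → X8 ← X5 ← X4
  X6 is a chain here and X6 is conditioned on, so the path is blocked at X6.
Path 3: X3 ← X0 → X1 → X8 ← X5 ← X4
  X5 is a chain here and X5 is conditioned on, so the path is blocked at X5.
Path 4: X3 ← X0 → X6 ← X1 → X8 ← X5 ← X4
  X5 is a chain here and X5 is conditioned on, so the path is blocked at X5.
Path 5: X3 ← X0 → X6 → X8 ← X5 ← X4
  X6 is a chain here and X6 is conditioned on, so the path is blocked at X6.
Path 6: X3 ← X0 → X5 ← X4
  X0 is a fork and X0 is not conditioned on; X5 is a collider and X5 is conditioned on, which opens it — no node blocks this path, so it is active.
Since the path X3 ← X0 → X5 ← X4 is active, X3 and X4 are not d-separated given {X2, X5, X6, X8}.

No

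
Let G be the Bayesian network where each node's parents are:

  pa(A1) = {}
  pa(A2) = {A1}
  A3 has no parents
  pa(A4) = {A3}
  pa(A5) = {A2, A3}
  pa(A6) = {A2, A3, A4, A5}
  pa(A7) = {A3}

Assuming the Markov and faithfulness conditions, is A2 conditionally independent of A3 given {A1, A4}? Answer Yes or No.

Yes

6 paths connect A2 and A3; each must be blocked for d-separation to hold:
  1. A2 → A5 → A6 ← A4 ← A3 — A5:chain[open]; A6:collider[blocks]; A4:chain[blocks] ⇒ blocked
  2. A2 → A5 → A6 ← A3 — A5:chain[open]; A6:collider[blocks] ⇒ blocked
  3. A2 → A5 ← A3 — A5:collider[blocks] ⇒ blocked
  4. A2 → A6 ← A4 ← A3 — A6:collider[blocks]; A4:chain[blocks] ⇒ blocked
  5. A2 → A6 ← A5 ← A3 — A6:collider[blocks]; A5:chain[open] ⇒ blocked
  6. A2 → A6 ← A3 — A6:collider[blocks] ⇒ blocked
All paths are blocked; A2 ⊥ A3 | {A1, A4} holds.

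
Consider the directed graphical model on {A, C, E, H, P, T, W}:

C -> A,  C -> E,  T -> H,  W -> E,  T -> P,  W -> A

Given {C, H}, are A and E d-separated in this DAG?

No — A and E are not d-separated given {C, H}.

We examine all 2 paths between A and E:
  1. A ← C → E — C:fork[blocks] ⇒ blocked
  2. A ← W → E — W:fork[open] ⇒ active
Since the path A ← W → E is active, A and E are not d-separated given {C, H}.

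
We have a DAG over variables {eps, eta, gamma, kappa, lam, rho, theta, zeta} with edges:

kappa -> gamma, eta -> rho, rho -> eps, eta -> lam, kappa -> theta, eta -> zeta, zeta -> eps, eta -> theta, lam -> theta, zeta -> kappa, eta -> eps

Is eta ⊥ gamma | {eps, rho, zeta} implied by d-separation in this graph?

Enumerating the 5 paths from eta to gamma and testing each for blocking by {eps, rho, zeta}:
  1. eta → zeta → kappa → gamma — zeta:chain[blocks]; kappa:chain[open] ⇒ blocked
  2. eta → rho → eps ← zeta → kappa → gamma — rho:chain[blocks]; eps:collider[open]; zeta:fork[blocks]; kappa:chain[open] ⇒ blocked
  3. eta → theta ← kappa → gamma — theta:collider[blocks]; kappa:fork[open] ⇒ blocked
  4. eta → eps ← zeta → kappa → gamma — eps:collider[open]; zeta:fork[blocks]; kappa:chain[open] ⇒ blocked
  5. eta → lam → theta ← kappa → gamma — lam:chain[open]; theta:collider[blocks]; kappa:fork[open] ⇒ blocked
Every path is blocked, so eta and gamma are d-separated given {eps, rho, zeta}.

Yes — eta and gamma are d-separated given {eps, rho, zeta}.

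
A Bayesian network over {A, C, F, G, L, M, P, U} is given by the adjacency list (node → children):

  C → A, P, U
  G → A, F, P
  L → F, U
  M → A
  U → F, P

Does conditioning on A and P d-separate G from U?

6 paths connect G and U; each must be blocked for d-separation to hold:
  1. G → A ← C → P ← U — A:collider[open]; C:fork[open]; P:collider[open] ⇒ active
  2. G → A ← C → U — A:collider[open]; C:fork[open] ⇒ active
  3. G → P ← C → U — P:collider[open]; C:fork[open] ⇒ active
  4. G → P ← U — P:collider[open] ⇒ active
  5. G → F ← L → U — F:collider[blocks]; L:fork[open] ⇒ blocked
  6. G → F ← U — F:collider[blocks] ⇒ blocked
Because an active path exists, G and U are not d-separated.

No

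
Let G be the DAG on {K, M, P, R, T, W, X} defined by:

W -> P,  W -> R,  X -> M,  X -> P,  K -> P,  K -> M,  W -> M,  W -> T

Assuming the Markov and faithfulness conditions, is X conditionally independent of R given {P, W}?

Yes

We examine all 4 paths between X and R:
  1. X → M ← W → R — M:collider[blocks]; W:fork[blocks] ⇒ blocked
  2. X → M ← K → P ← W → R — M:collider[blocks]; K:fork[open]; P:collider[open]; W:fork[blocks] ⇒ blocked
  3. X → P ← W → R — P:collider[open]; W:fork[blocks] ⇒ blocked
  4. X → P ← K → M ← W → R — P:collider[open]; K:fork[open]; M:collider[blocks]; W:fork[blocks] ⇒ blocked
Since every path is blocked, d-separation holds.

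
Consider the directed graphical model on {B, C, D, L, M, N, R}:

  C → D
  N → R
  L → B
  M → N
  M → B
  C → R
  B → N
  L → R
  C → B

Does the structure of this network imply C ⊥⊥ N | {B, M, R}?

Enumerating the 6 paths from C to N and testing each for blocking by {B, M, R}:
  1. C → R ← N — R:collider[open] ⇒ active
  2. C → R ← L → B → N — R:collider[open]; L:fork[open]; B:chain[blocks] ⇒ blocked
  3. C → R ← L → B ← M → N — R:collider[open]; L:fork[open]; B:collider[open]; M:fork[blocks] ⇒ blocked
  4. C → B → N — B:chain[blocks] ⇒ blocked
  5. C → B ← L → R ← N — B:collider[open]; L:fork[open]; R:collider[open] ⇒ active
  6. C → B ← M → N — B:collider[open]; M:fork[blocks] ⇒ blocked
At least one path is unblocked, so d-separation fails.

No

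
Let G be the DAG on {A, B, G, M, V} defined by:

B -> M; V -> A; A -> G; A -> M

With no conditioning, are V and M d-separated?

The only undirected path from V to M is:
  1. V → A → M — A:chain[open] ⇒ active
Since the path V → A → M is active, V and M are not d-separated given ∅.

No — V and M are not d-separated given ∅.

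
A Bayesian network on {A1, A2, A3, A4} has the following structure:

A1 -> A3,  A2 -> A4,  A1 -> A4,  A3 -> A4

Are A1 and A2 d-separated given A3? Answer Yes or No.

Yes

Enumerating the 2 paths from A1 to A2 and testing each for blocking by {A3}:
Path 1: A1 → A3 → A4 ← A2
  A3 is a chain here and A3 is conditioned on, so the path is blocked at A3.
Path 2: A1 → A4 ← A2
  A4 is a collider here and neither A4 nor any of its descendants is conditioned on, so the collider stays closed — the path is blocked at A4.
All paths are blocked; A1 ⊥ A2 | {A3} holds.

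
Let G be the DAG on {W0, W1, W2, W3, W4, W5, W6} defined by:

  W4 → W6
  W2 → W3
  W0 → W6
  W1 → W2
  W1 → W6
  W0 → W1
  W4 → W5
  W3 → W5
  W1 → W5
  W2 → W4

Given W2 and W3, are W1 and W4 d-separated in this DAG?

Yes

There are 6 undirected paths between W1 and W4; checking each against the conditioning set {W2, W3}:
  1. W1 → W2 → W3 → W5 ← W4 — W2:chain[blocks]; W3:chain[blocks]; W5:collider[blocks] ⇒ blocked
  2. W1 → W2 → W4 — W2:chain[blocks] ⇒ blocked
  3. W1 → W5 ← W3 ← W2 → W4 — W5:collider[blocks]; W3:chain[blocks]; W2:fork[blocks] ⇒ blocked
  4. W1 → W5 ← W4 — W5:collider[blocks] ⇒ blocked
  5. W1 → W6 ← W4 — W6:collider[blocks] ⇒ blocked
  6. W1 ← W0 → W6 ← W4 — W0:fork[open]; W6:collider[blocks] ⇒ blocked
All paths are blocked; W1 ⊥ W4 | {W2, W3} holds.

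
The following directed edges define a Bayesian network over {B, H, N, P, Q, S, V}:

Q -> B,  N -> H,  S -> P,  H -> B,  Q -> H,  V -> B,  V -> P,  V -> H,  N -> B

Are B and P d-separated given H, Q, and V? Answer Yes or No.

Yes

4 paths connect B and P; each must be blocked for d-separation to hold:
Path 1: B ← Q → H ← V → P
  Q is a fork here and Q is conditioned on, so the path is blocked at Q.
Path 2: B ← H ← V → P
  H is a chain here and H is conditioned on, so the path is blocked at H.
Path 3: B ← V → P
  V is a fork here and V is conditioned on, so the path is blocked at V.
Path 4: B ← N → H ← V → P
  V is a fork here and V is conditioned on, so the path is blocked at V.
All paths are blocked; B ⊥ P | {H, Q, V} holds.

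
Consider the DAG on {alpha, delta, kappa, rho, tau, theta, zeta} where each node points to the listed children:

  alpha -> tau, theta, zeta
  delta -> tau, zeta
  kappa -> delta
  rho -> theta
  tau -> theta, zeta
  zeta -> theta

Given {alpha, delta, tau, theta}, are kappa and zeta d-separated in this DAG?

We examine all 6 paths between kappa and zeta:
Path 1: kappa → delta → tau → theta ← alpha → zeta
  delta is a chain here and delta is conditioned on, so the path is blocked at delta.
Path 2: kappa → delta → tau → theta ← zeta
  delta is a chain here and delta is conditioned on, so the path is blocked at delta.
Path 3: kappa → delta → tau ← alpha → theta ← zeta
  delta is a chain here and delta is conditioned on, so the path is blocked at delta.
Path 4: kappa → delta → tau ← alpha → zeta
  delta is a chain here and delta is conditioned on, so the path is blocked at delta.
Path 5: kappa → delta → tau → zeta
  delta is a chain here and delta is conditioned on, so the path is blocked at delta.
Path 6: kappa → delta → zeta
  delta is a chain here and delta is conditioned on, so the path is blocked at delta.
Since every path is blocked, d-separation holds.

Yes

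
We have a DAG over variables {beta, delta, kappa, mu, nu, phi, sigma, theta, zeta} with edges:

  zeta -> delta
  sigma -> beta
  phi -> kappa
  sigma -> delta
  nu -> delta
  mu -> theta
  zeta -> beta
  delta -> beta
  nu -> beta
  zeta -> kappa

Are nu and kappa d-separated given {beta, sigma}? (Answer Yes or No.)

There are 6 undirected paths between nu and kappa; checking each against the conditioning set {beta, sigma}:
Path 1: nu → delta ← sigma → beta ← zeta → kappa
  sigma is a fork here and sigma is conditioned on, so the path is blocked at sigma.
Path 2: nu → delta ← zeta → kappa
  delta is a collider and its descendant beta is conditioned on, which opens it; zeta is a fork and zeta is not conditioned on — no node blocks this path, so it is active.
Path 3: nu → delta → beta ← zeta → kappa
  delta is a chain and delta is not conditioned on; beta is a collider and beta is conditioned on, which opens it; zeta is a fork and zeta is not conditioned on — no node blocks this path, so it is active.
Path 4: nu → beta ← sigma → delta ← zeta → kappa
  sigma is a fork here and sigma is conditioned on, so the path is blocked at sigma.
Path 5: nu → beta ← delta ← zeta → kappa
  beta is a collider and beta is conditioned on, which opens it; delta is a chain and delta is not conditioned on; zeta is a fork and zeta is not conditioned on — no node blocks this path, so it is active.
Path 6: nu → beta ← zeta → kappa
  beta is a collider and beta is conditioned on, which opens it; zeta is a fork and zeta is not conditioned on — no node blocks this path, so it is active.
At least one path is unblocked, so d-separation fails.

No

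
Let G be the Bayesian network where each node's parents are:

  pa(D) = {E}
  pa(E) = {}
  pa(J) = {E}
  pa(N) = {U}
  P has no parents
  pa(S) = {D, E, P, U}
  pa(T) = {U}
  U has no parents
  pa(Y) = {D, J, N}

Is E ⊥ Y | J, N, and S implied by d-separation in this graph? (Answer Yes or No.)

5 paths connect E and Y; each must be blocked for d-separation to hold:
  1. E → J → Y — J:chain[blocks] ⇒ blocked
  2. E → S ← U → N → Y — S:collider[open]; U:fork[open]; N:chain[blocks] ⇒ blocked
  3. E → S ← D → Y — S:collider[open]; D:fork[open] ⇒ active
  4. E → D → S ← U → N → Y — D:chain[open]; S:collider[open]; U:fork[open]; N:chain[blocks] ⇒ blocked
  5. E → D → Y — D:chain[open] ⇒ active
Since the path E → S ← D → Y is active, E and Y are not d-separated given {J, N, S}.

No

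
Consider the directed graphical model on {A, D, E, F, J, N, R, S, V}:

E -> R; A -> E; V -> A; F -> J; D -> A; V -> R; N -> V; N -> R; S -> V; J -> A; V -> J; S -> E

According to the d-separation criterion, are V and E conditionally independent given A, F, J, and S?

Yes

There are 5 undirected paths between V and E; checking each against the conditioning set {A, F, J, S}:
Path 1: V → J → A → E
  J is a chain here and J is conditioned on, so the path is blocked at J.
Path 2: V → R ← E
  R is a collider here and neither R nor any of its descendants is conditioned on, so the collider stays closed — the path is blocked at R.
Path 3: V ← S → E
  S is a fork here and S is conditioned on, so the path is blocked at S.
Path 4: V ← N → R ← E
  R is a collider here and neither R nor any of its descendants is conditioned on, so the collider stays closed — the path is blocked at R.
Path 5: V → A → E
  A is a chain here and A is conditioned on, so the path is blocked at A.
Since every path is blocked, d-separation holds.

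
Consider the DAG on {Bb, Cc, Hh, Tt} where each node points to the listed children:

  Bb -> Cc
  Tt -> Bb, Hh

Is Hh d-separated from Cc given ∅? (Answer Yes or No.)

No

There is one path between Hh and Cc:
  1. Hh ← Tt → Bb → Cc — Tt:fork[open]; Bb:chain[open] ⇒ active
At least one path is unblocked, so d-separation fails.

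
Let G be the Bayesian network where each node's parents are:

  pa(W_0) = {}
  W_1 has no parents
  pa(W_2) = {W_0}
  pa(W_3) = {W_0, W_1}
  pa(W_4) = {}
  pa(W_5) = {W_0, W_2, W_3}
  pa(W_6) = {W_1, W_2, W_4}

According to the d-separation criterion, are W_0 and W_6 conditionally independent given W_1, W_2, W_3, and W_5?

Yes

There are 6 undirected paths between W_0 and W_6; checking each against the conditioning set {W_1, W_2, W_3, W_5}:
Path 1: W_0 → W_3 → W_5 ← W_2 → W_6
  W_3 is a chain here and W_3 is conditioned on, so the path is blocked at W_3.
Path 2: W_0 → W_3 ← W_1 → W_6
  W_1 is a fork here and W_1 is conditioned on, so the path is blocked at W_1.
Path 3: W_0 → W_5 ← W_3 ← W_1 → W_6
  W_3 is a chain here and W_3 is conditioned on, so the path is blocked at W_3.
Path 4: W_0 → W_5 ← W_2 → W_6
  W_2 is a fork here and W_2 is conditioned on, so the path is blocked at W_2.
Path 5: W_0 → W_2 → W_5 ← W_3 ← W_1 → W_6
  W_2 is a chain here and W_2 is conditioned on, so the path is blocked at W_2.
Path 6: W_0 → W_2 → W_6
  W_2 is a chain here and W_2 is conditioned on, so the path is blocked at W_2.
All paths are blocked; W_0 ⊥ W_6 | {W_1, W_2, W_3, W_5} holds.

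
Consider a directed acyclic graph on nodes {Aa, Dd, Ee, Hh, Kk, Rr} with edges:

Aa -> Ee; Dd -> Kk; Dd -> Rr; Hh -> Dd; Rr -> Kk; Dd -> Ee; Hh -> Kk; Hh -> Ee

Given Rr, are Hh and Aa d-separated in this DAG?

We examine all 4 paths between Hh and Aa:
Path 1: Hh → Dd → Ee ← Aa
  Ee is a collider here and neither Ee nor any of its descendants is conditioned on, so the collider stays closed — the path is blocked at Ee.
Path 2: Hh → Kk ← Dd → Ee ← Aa
  Kk is a collider here and neither Kk nor any of its descendants is conditioned on, so the collider stays closed — the path is blocked at Kk.
Path 3: Hh → Kk ← Rr ← Dd → Ee ← Aa
  Kk is a collider here and neither Kk nor any of its descendants is conditioned on, so the collider stays closed — the path is blocked at Kk.
Path 4: Hh → Ee ← Aa
  Ee is a collider here and neither Ee nor any of its descendants is conditioned on, so the collider stays closed — the path is blocked at Ee.
Since every path is blocked, d-separation holds.

Yes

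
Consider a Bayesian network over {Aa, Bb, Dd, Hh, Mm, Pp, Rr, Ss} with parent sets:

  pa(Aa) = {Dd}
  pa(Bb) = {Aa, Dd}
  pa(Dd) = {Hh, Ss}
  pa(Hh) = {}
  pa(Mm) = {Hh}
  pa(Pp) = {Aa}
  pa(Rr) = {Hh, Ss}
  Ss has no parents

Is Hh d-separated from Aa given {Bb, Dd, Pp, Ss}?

4 paths connect Hh and Aa; each must be blocked for d-separation to hold:
Path 1: Hh → Rr ← Ss → Dd → Aa
  Rr is a collider here and neither Rr nor any of its descendants is conditioned on, so the collider stays closed — the path is blocked at Rr.
Path 2: Hh → Rr ← Ss → Dd → Bb ← Aa
  Rr is a collider here and neither Rr nor any of its descendants is conditioned on, so the collider stays closed — the path is blocked at Rr.
Path 3: Hh → Dd → Aa
  Dd is a chain here and Dd is conditioned on, so the path is blocked at Dd.
Path 4: Hh → Dd → Bb ← Aa
  Dd is a chain here and Dd is conditioned on, so the path is blocked at Dd.
Since every path is blocked, d-separation holds.

Yes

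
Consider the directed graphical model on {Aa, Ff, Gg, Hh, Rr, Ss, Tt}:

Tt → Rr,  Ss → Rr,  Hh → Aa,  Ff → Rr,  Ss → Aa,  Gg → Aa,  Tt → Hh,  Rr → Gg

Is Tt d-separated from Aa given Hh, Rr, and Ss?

Yes — Tt and Aa are d-separated given {Hh, Rr, Ss}.

3 paths connect Tt and Aa; each must be blocked for d-separation to hold:
Path 1: Tt → Hh → Aa
  Hh is a chain here and Hh is conditioned on, so the path is blocked at Hh.
Path 2: Tt → Rr ← Ss → Aa
  Ss is a fork here and Ss is conditioned on, so the path is blocked at Ss.
Path 3: Tt → Rr → Gg → Aa
  Rr is a chain here and Rr is conditioned on, so the path is blocked at Rr.
Since every path is blocked, d-separation holds.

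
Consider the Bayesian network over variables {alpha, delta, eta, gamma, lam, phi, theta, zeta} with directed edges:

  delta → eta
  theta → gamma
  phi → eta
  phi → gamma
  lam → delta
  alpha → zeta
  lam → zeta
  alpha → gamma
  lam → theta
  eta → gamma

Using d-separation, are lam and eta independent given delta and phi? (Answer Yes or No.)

Yes — lam and eta are d-separated given {delta, phi}.

There are 5 undirected paths between lam and eta; checking each against the conditioning set {delta, phi}:
Path 1: lam → delta → eta
  delta is a chain here and delta is conditioned on, so the path is blocked at delta.
Path 2: lam → zeta ← alpha → gamma ← eta
  zeta is a collider here and neither zeta nor any of its descendants is conditioned on, so the collider stays closed — the path is blocked at zeta.
Path 3: lam → zeta ← alpha → gamma ← phi → eta
  zeta is a collider here and neither zeta nor any of its descendants is conditioned on, so the collider stays closed — the path is blocked at zeta.
Path 4: lam → theta → gamma ← eta
  gamma is a collider here and neither gamma nor any of its descendants is conditioned on, so the collider stays closed — the path is blocked at gamma.
Path 5: lam → theta → gamma ← phi → eta
  gamma is a collider here and neither gamma nor any of its descendants is conditioned on, so the collider stays closed — the path is blocked at gamma.
Every path is blocked, so lam and eta are d-separated given {delta, phi}.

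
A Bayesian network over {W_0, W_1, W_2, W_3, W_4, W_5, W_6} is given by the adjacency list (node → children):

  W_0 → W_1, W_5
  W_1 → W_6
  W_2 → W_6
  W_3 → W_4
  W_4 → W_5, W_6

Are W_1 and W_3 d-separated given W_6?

No

Enumerating the 2 paths from W_1 to W_3 and testing each for blocking by {W_6}:
Path 1: W_1 ← W_0 → W_5 ← W_4 ← W_3
  W_5 is a collider here and neither W_5 nor any of its descendants is conditioned on, so the collider stays closed — the path is blocked at W_5.
Path 2: W_1 → W_6 ← W_4 ← W_3
  W_6 is a collider and W_6 is conditioned on, which opens it; W_4 is a chain and W_4 is not conditioned on — no node blocks this path, so it is active.
At least one path is unblocked, so d-separation fails.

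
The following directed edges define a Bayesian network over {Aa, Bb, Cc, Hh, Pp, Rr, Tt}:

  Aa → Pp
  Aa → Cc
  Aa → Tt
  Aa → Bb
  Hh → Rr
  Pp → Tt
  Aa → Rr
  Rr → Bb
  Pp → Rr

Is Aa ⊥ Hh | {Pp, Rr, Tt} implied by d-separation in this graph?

Enumerating the 4 paths from Aa to Hh and testing each for blocking by {Pp, Rr, Tt}:
  1. Aa → Pp → Rr ← Hh — Pp:chain[blocks]; Rr:collider[open] ⇒ blocked
  2. Aa → Bb ← Rr ← Hh — Bb:collider[blocks]; Rr:chain[blocks] ⇒ blocked
  3. Aa → Rr ← Hh — Rr:collider[open] ⇒ active
  4. Aa → Tt ← Pp → Rr ← Hh — Tt:collider[open]; Pp:fork[blocks]; Rr:collider[open] ⇒ blocked
At least one path is unblocked, so d-separation fails.

No — Aa and Hh are not d-separated given {Pp, Rr, Tt}.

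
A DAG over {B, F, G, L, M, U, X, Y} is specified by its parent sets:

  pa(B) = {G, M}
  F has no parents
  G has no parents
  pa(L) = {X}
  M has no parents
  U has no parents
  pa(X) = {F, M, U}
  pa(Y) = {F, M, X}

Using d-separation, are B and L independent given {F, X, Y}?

Yes

Enumerating the 3 paths from B to L and testing each for blocking by {F, X, Y}:
Path 1: B ← M → Y ← X → L
  X is a fork here and X is conditioned on, so the path is blocked at X.
Path 2: B ← M → Y ← F → X → L
  F is a fork here and F is conditioned on, so the path is blocked at F.
Path 3: B ← M → X → L
  X is a chain here and X is conditioned on, so the path is blocked at X.
Every path is blocked, so B and L are d-separated given {F, X, Y}.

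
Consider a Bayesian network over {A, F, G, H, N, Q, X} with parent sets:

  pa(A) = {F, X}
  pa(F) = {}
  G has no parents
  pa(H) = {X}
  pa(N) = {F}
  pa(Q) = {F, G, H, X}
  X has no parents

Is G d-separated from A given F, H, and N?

Enumerating the 3 paths from G to A and testing each for blocking by {F, H, N}:
Path 1: G → Q ← F → A
  Q is a collider here and neither Q nor any of its descendants is conditioned on, so the collider stays closed — the path is blocked at Q.
Path 2: G → Q ← H ← X → A
  Q is a collider here and neither Q nor any of its descendants is conditioned on, so the collider stays closed — the path is blocked at Q.
Path 3: G → Q ← X → A
  Q is a collider here and neither Q nor any of its descendants is conditioned on, so the collider stays closed — the path is blocked at Q.
All paths are blocked; G ⊥ A | {F, H, N} holds.

Yes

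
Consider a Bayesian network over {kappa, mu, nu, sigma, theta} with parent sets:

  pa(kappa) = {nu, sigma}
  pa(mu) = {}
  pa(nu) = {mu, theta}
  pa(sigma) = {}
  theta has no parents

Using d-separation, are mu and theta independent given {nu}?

There is one path between mu and theta:
Path 1: mu → nu ← theta
  nu is a collider and nu is conditioned on, which opens it — no node blocks this path, so it is active.
Because an active path exists, mu and theta are not d-separated.

No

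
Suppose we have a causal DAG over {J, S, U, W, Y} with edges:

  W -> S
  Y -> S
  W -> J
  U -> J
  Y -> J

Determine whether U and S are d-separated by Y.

Enumerating the 2 paths from U to S and testing each for blocking by {Y}:
Path 1: U → J ← W → S
  J is a collider here and neither J nor any of its descendants is conditioned on, so the collider stays closed — the path is blocked at J.
Path 2: U → J ← Y → S
  J is a collider here and neither J nor any of its descendants is conditioned on, so the collider stays closed — the path is blocked at J.
All paths are blocked; U ⊥ S | {Y} holds.

Yes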